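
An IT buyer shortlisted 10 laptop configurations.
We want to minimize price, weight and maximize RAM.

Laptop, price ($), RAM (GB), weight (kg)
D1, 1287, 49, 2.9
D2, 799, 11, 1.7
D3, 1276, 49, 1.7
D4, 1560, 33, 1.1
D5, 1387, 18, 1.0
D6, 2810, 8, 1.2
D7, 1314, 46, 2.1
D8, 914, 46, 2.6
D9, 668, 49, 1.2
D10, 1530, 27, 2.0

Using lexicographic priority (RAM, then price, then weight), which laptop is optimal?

First maximize RAM: best is 49, kept {D1, D3, D9}.
Then minimize price: best is 668, kept {D9}.

D9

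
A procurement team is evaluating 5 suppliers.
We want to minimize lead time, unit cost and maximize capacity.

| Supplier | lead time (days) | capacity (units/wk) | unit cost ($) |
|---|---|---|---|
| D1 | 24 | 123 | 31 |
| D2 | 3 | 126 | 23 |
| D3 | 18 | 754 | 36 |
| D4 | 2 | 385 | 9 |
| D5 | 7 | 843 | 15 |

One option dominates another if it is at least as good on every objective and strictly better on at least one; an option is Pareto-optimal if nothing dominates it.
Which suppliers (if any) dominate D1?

D2, D4, D5

D2: lead time 3≤24, capacity 126≥123, unit cost 23≤31 — dominates D1.
D4: lead time 2≤24, capacity 385≥123, unit cost 9≤31 — dominates D1.
D5: lead time 7≤24, capacity 843≥123, unit cost 15≤31 — dominates D1.
Others (D3) are each worse than D1 on at least one objective.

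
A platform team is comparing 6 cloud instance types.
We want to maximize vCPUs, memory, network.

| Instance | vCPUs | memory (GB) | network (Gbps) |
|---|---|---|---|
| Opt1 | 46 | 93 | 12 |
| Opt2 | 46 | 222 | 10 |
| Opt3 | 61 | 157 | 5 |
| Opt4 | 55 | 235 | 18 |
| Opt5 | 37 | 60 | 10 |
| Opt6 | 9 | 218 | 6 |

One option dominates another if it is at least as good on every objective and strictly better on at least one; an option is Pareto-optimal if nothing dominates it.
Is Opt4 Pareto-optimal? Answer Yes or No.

Yes

Opt1: worse on vCPUs (46 vs 55).
Opt2: worse on vCPUs (46 vs 55).
Opt3: worse on memory (157 vs 235).
Opt5: worse on vCPUs (37 vs 55).
Opt6: worse on vCPUs (9 vs 55).
No option is at least as good as Opt4 on every objective and strictly better on one.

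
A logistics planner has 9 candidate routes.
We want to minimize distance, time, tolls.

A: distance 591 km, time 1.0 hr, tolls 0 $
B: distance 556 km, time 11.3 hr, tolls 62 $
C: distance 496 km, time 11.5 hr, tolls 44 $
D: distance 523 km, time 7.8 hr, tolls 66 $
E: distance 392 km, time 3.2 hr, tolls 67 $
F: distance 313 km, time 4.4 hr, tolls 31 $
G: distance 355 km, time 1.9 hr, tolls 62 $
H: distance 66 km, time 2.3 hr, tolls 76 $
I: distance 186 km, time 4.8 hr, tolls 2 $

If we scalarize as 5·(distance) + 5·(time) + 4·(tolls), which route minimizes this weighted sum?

A: 5·591 + 5·1.0 + 4·0 = 2960.0
B: 5·556 + 5·11.3 + 4·62 = 3084.5
C: 5·496 + 5·11.5 + 4·44 = 2713.5
D: 5·523 + 5·7.8 + 4·66 = 2918.0
E: 5·392 + 5·3.2 + 4·67 = 2244.0
F: 5·313 + 5·4.4 + 4·31 = 1711.0
G: 5·355 + 5·1.9 + 4·62 = 2032.5
H: 5·66 + 5·2.3 + 4·76 = 645.5
I: 5·186 + 5·4.8 + 4·2 = 962.0
Lowest: H at 645.5.

H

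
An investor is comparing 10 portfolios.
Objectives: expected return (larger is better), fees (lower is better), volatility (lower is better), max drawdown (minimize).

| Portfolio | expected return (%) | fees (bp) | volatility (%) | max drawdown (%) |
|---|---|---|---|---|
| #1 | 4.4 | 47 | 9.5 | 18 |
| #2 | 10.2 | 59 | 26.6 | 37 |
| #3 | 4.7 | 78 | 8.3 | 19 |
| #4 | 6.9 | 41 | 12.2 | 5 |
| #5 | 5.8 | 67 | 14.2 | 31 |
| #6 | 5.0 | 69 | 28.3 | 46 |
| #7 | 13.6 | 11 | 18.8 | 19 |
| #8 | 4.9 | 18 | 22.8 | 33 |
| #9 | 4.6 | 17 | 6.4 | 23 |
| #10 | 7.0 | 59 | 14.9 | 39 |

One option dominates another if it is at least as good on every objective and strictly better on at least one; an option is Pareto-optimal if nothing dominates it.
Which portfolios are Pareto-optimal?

#1: not dominated.
#2: dominated by #7 (expected return 13.6≥10.2, fees 11≤59, volatility 18.8≤26.6, max drawdown 19≤37).
#3: not dominated.
#4: not dominated (best max drawdown).
#5: dominated by #4 (expected return 6.9≥5.8, fees 41≤67, volatility 12.2≤14.2, max drawdown 5≤31).
#6: dominated by #2 (expected return 10.2≥5.0, fees 59≤69, volatility 26.6≤28.3, max drawdown 37≤46).
#7: not dominated (best expected return).
#8: dominated by #7 (expected return 13.6≥4.9, fees 11≤18, volatility 18.8≤22.8, max drawdown 19≤33).
#9: not dominated (best volatility).
#10: not dominated.

#1, #3, #4, #7, #9, #10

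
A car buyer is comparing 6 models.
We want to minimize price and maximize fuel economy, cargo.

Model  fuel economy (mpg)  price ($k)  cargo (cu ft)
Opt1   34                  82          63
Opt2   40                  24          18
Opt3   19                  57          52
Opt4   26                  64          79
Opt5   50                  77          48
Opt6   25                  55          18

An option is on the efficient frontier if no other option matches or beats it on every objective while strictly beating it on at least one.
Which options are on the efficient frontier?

Opt1: not dominated.
Opt2: not dominated (best price).
Opt3: not dominated.
Opt4: not dominated (best cargo).
Opt5: not dominated (best fuel economy).
Opt6: dominated by Opt2 (fuel economy 40≥25, price 24≤55, cargo 18≥18).

Opt1, Opt2, Opt3, Opt4, Opt5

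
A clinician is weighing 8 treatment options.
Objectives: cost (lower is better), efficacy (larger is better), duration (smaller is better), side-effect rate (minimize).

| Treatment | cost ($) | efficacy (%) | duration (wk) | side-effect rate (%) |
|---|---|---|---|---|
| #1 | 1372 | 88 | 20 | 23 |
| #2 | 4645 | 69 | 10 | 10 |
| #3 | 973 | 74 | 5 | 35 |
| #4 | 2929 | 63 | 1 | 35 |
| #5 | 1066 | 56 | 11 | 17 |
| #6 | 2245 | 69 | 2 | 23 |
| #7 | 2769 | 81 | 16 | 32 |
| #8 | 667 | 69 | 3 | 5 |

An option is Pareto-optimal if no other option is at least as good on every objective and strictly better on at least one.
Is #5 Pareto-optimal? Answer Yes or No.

No

#8 vs #5: cost 667≤1066, efficacy 69≥56, duration 3≤11, side-effect rate 5≤17 — #8 is at least as good on every objective and strictly better on at least one, so #8 dominates #5.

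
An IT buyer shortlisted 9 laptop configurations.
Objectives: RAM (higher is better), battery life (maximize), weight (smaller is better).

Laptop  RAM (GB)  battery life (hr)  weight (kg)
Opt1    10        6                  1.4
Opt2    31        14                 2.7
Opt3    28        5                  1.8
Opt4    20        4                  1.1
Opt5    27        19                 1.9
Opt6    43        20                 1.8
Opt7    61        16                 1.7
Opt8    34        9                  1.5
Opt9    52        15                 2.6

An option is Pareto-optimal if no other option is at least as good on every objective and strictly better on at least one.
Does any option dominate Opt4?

No

Opt1: worse on RAM (10 vs 20).
Opt2: worse on weight (2.7 vs 1.1).
Opt3: worse on weight (1.8 vs 1.1).
Opt5: worse on weight (1.9 vs 1.1).
Opt6: worse on weight (1.8 vs 1.1).
Opt7: worse on weight (1.7 vs 1.1).
Opt8: worse on weight (1.5 vs 1.1).
Opt9: worse on weight (2.6 vs 1.1).
No option is at least as good as Opt4 on every objective and strictly better on one.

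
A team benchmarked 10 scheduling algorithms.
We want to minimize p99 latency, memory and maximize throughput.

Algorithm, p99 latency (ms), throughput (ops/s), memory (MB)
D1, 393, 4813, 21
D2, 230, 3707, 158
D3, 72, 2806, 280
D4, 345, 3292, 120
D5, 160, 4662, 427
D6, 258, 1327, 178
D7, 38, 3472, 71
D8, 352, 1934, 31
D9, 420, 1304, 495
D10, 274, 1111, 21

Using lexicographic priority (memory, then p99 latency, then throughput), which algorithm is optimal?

First minimize memory: best is 21, kept {D1, D10}.
Then minimize p99 latency: best is 274, kept {D10}.

D10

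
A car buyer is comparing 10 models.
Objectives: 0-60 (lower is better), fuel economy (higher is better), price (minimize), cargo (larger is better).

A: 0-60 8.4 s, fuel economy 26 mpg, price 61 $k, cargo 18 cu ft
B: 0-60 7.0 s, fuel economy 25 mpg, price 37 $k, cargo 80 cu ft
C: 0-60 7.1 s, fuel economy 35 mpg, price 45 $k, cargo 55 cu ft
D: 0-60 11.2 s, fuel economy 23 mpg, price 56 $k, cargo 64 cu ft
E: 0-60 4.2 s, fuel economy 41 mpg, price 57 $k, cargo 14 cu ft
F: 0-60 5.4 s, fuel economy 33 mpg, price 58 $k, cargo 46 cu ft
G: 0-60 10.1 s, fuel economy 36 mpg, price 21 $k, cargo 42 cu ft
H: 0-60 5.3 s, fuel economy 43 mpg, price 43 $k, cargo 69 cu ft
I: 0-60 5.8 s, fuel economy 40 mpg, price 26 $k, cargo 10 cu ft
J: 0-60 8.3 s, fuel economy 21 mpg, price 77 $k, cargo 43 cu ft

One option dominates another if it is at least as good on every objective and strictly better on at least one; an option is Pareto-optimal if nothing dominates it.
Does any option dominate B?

No

A: worse on 0-60 (8.4 vs 7.0).
C: worse on 0-60 (7.1 vs 7.0).
D: worse on 0-60 (11.2 vs 7.0).
E: worse on price (57 vs 37).
F: worse on price (58 vs 37).
G: worse on 0-60 (10.1 vs 7.0).
H: worse on price (43 vs 37).
I: worse on cargo (10 vs 80).
J: worse on 0-60 (8.3 vs 7.0).
No option is at least as good as B on every objective and strictly better on one.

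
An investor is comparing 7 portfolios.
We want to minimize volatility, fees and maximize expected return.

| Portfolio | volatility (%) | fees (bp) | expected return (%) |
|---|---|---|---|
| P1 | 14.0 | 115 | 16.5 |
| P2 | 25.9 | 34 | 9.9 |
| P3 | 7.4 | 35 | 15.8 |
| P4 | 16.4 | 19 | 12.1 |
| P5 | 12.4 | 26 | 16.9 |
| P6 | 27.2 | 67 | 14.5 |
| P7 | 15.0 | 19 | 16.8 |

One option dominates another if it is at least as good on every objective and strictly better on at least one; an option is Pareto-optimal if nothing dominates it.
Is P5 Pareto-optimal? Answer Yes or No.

P1: worse on volatility (14.0 vs 12.4).
P2: worse on volatility (25.9 vs 12.4).
P3: worse on fees (35 vs 26).
P4: worse on volatility (16.4 vs 12.4).
P6: worse on volatility (27.2 vs 12.4).
P7: worse on volatility (15.0 vs 12.4).
No option is at least as good as P5 on every objective and strictly better on one.

Yes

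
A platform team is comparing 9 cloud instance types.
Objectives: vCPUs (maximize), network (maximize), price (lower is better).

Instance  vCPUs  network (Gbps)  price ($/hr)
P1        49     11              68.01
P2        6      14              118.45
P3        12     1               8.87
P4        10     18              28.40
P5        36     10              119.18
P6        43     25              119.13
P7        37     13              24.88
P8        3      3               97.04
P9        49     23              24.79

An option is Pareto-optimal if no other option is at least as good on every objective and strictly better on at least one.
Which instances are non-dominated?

P3, P6, P9

P1: dominated by P9 (vCPUs 49≥49, network 23≥11, price 24.79≤68.01).
P2: dominated by P4 (vCPUs 10≥6, network 18≥14, price 28.40≤118.45).
P3: not dominated (best price).
P4: dominated by P9 (vCPUs 49≥10, network 23≥18, price 24.79≤28.40).
P5: dominated by P1 (vCPUs 49≥36, network 11≥10, price 68.01≤119.18).
P6: not dominated (best network).
P7: dominated by P9 (vCPUs 49≥37, network 23≥13, price 24.79≤24.88).
P8: dominated by P1 (vCPUs 49≥3, network 11≥3, price 68.01≤97.04).
P9: not dominated.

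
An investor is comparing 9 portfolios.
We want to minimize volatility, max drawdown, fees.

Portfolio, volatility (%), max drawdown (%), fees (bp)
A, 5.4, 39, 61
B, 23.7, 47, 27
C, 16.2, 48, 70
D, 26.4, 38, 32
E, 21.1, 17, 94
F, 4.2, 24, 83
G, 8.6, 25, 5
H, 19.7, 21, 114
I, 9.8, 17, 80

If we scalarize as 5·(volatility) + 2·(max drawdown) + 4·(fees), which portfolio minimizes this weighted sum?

A: 5·5.4 + 2·39 + 4·61 = 349.0
B: 5·23.7 + 2·47 + 4·27 = 320.5
C: 5·16.2 + 2·48 + 4·70 = 457.0
D: 5·26.4 + 2·38 + 4·32 = 336.0
E: 5·21.1 + 2·17 + 4·94 = 515.5
F: 5·4.2 + 2·24 + 4·83 = 401.0
G: 5·8.6 + 2·25 + 4·5 = 113.0
H: 5·19.7 + 2·21 + 4·114 = 596.5
I: 5·9.8 + 2·17 + 4·80 = 403.0
Lowest: G at 113.0.

G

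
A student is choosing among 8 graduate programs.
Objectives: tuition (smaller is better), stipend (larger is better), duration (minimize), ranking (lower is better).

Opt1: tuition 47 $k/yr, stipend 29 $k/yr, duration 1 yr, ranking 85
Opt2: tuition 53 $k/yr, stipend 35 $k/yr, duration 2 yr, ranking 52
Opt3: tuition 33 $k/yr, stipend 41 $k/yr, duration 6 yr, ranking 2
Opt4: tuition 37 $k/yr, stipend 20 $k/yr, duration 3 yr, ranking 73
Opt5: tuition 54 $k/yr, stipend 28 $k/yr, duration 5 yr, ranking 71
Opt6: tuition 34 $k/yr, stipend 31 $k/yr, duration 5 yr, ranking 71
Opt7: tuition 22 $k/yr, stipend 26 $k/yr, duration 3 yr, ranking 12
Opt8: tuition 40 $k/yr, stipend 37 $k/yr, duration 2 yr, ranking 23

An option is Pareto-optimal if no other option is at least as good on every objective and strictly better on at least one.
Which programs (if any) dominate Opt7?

Opt1: worse on tuition (47 vs 22).
Opt2: worse on tuition (53 vs 22).
Opt3: worse on tuition (33 vs 22).
Opt4: worse on tuition (37 vs 22).
Opt5: worse on tuition (54 vs 22).
Opt6: worse on tuition (34 vs 22).
Opt8: worse on tuition (40 vs 22).
No option dominates Opt7.

none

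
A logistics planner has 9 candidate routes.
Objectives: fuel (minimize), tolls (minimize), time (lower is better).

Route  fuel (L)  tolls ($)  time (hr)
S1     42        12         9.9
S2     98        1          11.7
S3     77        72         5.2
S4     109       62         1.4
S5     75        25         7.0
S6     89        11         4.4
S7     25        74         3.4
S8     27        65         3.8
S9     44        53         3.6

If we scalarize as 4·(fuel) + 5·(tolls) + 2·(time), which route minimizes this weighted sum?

S1: 4·42 + 5·12 + 2·9.9 = 247.8
S2: 4·98 + 5·1 + 2·11.7 = 420.4
S3: 4·77 + 5·72 + 2·5.2 = 678.4
S4: 4·109 + 5·62 + 2·1.4 = 748.8
S5: 4·75 + 5·25 + 2·7.0 = 439.0
S6: 4·89 + 5·11 + 2·4.4 = 419.8
S7: 4·25 + 5·74 + 2·3.4 = 476.8
S8: 4·27 + 5·65 + 2·3.8 = 440.6
S9: 4·44 + 5·53 + 2·3.6 = 448.2
Lowest: S1 at 247.8.

S1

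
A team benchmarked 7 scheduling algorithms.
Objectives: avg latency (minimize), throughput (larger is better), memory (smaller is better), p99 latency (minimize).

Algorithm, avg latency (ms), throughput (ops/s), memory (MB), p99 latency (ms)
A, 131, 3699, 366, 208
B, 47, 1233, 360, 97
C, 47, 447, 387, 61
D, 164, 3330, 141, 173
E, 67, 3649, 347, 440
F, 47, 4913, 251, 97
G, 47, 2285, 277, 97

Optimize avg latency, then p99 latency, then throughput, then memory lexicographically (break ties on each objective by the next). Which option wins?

First minimize avg latency: best is 47, kept {B, C, F, G}.
Then minimize p99 latency: best is 61, kept {C}.

C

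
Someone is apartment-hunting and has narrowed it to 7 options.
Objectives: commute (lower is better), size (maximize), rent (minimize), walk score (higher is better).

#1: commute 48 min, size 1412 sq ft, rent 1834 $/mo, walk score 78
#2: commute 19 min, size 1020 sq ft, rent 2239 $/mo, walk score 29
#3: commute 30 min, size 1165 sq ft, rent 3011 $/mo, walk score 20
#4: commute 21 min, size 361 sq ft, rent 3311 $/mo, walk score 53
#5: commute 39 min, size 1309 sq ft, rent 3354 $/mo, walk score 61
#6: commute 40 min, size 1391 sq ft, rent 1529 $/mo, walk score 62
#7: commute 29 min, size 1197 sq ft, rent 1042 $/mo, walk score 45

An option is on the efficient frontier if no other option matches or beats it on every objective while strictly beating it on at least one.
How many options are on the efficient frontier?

6

#1: not dominated (best size).
#2: not dominated (best commute).
#3: dominated by #7 (commute 29≤30, size 1197≥1165, rent 1042≤3011, walk score 45≥20).
#4: not dominated.
#5: not dominated.
#6: not dominated.
#7: not dominated (best rent).
Pareto-optimal: #1, #2, #4, #5, #6, #7 → 6.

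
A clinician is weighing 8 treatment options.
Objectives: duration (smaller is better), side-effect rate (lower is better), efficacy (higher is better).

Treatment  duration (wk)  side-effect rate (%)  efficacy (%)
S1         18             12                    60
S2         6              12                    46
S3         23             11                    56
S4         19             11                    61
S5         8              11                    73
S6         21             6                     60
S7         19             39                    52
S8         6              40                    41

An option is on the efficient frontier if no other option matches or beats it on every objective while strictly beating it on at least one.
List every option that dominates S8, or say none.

S2

S2: duration 6≤6, side-effect rate 12≤40, efficacy 46≥41 — dominates S8.
Others (S1, S3, S4, S5, S6, S7) are each worse than S8 on at least one objective.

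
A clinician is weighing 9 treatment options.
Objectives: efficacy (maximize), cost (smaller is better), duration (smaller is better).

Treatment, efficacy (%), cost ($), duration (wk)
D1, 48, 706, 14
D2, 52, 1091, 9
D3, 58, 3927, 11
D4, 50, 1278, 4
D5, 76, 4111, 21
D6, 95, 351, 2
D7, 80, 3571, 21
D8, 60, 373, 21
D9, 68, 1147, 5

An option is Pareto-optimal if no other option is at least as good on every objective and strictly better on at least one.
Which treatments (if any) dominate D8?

D6

D6: efficacy 95≥60, cost 351≤373, duration 2≤21 — dominates D8.
Others (D1, D2, D3, D4, D5, D7, D9) are each worse than D8 on at least one objective.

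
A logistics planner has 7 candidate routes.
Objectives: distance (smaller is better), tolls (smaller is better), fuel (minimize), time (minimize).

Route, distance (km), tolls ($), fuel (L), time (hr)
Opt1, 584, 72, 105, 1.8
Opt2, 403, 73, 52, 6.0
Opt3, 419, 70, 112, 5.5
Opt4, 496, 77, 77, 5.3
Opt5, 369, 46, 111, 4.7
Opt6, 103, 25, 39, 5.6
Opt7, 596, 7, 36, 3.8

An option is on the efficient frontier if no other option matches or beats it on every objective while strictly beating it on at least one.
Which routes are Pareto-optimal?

Opt1, Opt4, Opt5, Opt6, Opt7

Opt1: not dominated (best time).
Opt2: dominated by Opt6 (distance 103≤403, tolls 25≤73, fuel 39≤52, time 5.6≤6.0).
Opt3: dominated by Opt5 (distance 369≤419, tolls 46≤70, fuel 111≤112, time 4.7≤5.5).
Opt4: not dominated.
Opt5: not dominated.
Opt6: not dominated (best distance).
Opt7: not dominated (best tolls).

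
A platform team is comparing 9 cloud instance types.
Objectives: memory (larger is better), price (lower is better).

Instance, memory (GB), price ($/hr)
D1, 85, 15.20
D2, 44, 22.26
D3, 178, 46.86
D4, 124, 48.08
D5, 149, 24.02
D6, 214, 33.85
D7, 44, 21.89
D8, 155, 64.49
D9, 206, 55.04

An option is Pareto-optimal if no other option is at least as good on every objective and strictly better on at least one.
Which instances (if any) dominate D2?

D1, D7

D1: memory 85≥44, price 15.20≤22.26 — dominates D2.
D7: memory 44≥44, price 21.89≤22.26 — dominates D2.
Others (D3, D4, D5, D6, D8, D9) are each worse than D2 on at least one objective.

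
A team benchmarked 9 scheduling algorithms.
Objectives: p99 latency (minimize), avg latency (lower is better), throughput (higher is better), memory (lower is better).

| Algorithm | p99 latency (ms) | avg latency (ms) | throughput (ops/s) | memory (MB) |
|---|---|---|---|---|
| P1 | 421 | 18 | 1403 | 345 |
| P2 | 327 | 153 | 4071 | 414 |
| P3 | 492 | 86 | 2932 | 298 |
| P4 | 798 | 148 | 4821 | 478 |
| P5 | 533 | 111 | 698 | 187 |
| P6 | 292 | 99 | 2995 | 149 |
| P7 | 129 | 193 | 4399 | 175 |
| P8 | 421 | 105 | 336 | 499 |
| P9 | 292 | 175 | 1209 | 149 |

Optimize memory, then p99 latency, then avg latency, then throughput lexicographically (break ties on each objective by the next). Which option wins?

P6

First minimize memory: best is 149, kept {P6, P9}.
Then minimize p99 latency: best is 292, kept {P6, P9}.
Then minimize avg latency: best is 99, kept {P6}.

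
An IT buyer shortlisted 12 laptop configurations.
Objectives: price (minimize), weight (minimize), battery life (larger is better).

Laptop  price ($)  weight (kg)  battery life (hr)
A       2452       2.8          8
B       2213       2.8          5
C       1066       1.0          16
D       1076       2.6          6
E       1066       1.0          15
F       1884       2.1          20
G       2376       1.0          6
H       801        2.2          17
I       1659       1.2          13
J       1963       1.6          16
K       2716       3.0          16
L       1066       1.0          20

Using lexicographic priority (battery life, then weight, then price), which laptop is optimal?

L

First maximize battery life: best is 20, kept {F, L}.
Then minimize weight: best is 1.0, kept {L}.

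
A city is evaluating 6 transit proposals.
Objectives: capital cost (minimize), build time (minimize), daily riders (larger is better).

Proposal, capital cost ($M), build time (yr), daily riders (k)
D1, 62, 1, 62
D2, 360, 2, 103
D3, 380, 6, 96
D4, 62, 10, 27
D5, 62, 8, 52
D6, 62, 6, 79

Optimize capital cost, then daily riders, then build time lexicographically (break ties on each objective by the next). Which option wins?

D6

First minimize capital cost: best is 62, kept {D1, D4, D5, D6}.
Then maximize daily riders: best is 79, kept {D6}.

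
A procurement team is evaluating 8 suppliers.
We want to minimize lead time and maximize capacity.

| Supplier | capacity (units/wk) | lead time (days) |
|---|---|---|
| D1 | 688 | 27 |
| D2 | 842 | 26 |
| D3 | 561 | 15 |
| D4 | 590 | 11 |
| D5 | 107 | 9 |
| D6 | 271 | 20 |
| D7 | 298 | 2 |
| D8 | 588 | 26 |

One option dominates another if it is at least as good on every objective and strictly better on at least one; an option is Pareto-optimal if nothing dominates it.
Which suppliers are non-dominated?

D2, D4, D7

D1: dominated by D2 (capacity 842≥688, lead time 26≤27).
D2: not dominated (best capacity).
D3: dominated by D4 (capacity 590≥561, lead time 11≤15).
D4: not dominated.
D5: dominated by D7 (capacity 298≥107, lead time 2≤9).
D6: dominated by D3 (capacity 561≥271, lead time 15≤20).
D7: not dominated (best lead time).
D8: dominated by D2 (capacity 842≥588, lead time 26≤26).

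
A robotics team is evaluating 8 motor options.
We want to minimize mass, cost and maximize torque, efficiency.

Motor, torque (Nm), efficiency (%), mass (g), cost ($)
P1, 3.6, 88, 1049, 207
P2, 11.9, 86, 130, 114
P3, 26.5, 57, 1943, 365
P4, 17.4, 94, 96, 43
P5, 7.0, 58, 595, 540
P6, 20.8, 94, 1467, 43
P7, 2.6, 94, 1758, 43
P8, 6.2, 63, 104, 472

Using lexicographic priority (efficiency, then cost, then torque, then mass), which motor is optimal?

First maximize efficiency: best is 94, kept {P4, P6, P7}.
Then minimize cost: best is 43, kept {P4, P6, P7}.
Then maximize torque: best is 20.8, kept {P6}.

P6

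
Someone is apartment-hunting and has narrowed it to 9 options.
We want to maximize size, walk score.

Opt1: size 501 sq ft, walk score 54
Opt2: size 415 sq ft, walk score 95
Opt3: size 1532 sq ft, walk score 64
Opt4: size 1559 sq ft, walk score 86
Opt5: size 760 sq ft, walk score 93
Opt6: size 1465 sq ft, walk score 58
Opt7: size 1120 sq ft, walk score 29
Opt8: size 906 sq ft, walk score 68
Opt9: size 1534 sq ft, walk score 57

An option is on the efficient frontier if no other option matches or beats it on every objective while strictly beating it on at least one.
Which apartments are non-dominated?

Opt2, Opt4, Opt5

Opt1: dominated by Opt3 (size 1532≥501, walk score 64≥54).
Opt2: not dominated (best walk score).
Opt3: dominated by Opt4 (size 1559≥1532, walk score 86≥64).
Opt4: not dominated (best size).
Opt5: not dominated.
Opt6: dominated by Opt3 (size 1532≥1465, walk score 64≥58).
Opt7: dominated by Opt3 (size 1532≥1120, walk score 64≥29).
Opt8: dominated by Opt4 (size 1559≥906, walk score 86≥68).
Opt9: dominated by Opt4 (size 1559≥1534, walk score 86≥57).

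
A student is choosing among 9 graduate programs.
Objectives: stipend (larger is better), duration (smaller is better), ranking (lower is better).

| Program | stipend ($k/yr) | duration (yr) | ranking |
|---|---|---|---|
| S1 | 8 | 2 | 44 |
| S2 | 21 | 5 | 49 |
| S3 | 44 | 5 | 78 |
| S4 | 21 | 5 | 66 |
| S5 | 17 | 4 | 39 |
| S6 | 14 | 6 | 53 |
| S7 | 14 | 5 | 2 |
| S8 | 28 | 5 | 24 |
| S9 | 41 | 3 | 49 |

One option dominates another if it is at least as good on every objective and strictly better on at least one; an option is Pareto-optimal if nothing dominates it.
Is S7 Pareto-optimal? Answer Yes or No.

S1: worse on stipend (8 vs 14).
S2: worse on ranking (49 vs 2).
S3: worse on ranking (78 vs 2).
S4: worse on ranking (66 vs 2).
S5: worse on ranking (39 vs 2).
S6: worse on duration (6 vs 5).
S8: worse on ranking (24 vs 2).
S9: worse on ranking (49 vs 2).
No option is at least as good as S7 on every objective and strictly better on one.

Yes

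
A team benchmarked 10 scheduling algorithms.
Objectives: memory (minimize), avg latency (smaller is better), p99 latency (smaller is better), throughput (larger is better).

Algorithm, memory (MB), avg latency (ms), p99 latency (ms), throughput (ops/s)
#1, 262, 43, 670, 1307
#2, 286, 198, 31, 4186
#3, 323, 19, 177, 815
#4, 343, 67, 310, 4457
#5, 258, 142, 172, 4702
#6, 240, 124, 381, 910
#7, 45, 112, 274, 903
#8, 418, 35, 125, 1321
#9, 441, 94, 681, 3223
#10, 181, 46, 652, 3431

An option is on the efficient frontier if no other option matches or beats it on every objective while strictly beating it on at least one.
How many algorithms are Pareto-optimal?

9

#1: not dominated.
#2: not dominated (best p99 latency).
#3: not dominated (best avg latency).
#4: not dominated.
#5: not dominated (best throughput).
#6: not dominated.
#7: not dominated (best memory).
#8: not dominated.
#9: dominated by #4 (memory 343≤441, avg latency 67≤94, p99 latency 310≤681, throughput 4457≥3223).
#10: not dominated.
Pareto-optimal: #1, #2, #3, #4, #5, #6, #7, #8, #10 → 9.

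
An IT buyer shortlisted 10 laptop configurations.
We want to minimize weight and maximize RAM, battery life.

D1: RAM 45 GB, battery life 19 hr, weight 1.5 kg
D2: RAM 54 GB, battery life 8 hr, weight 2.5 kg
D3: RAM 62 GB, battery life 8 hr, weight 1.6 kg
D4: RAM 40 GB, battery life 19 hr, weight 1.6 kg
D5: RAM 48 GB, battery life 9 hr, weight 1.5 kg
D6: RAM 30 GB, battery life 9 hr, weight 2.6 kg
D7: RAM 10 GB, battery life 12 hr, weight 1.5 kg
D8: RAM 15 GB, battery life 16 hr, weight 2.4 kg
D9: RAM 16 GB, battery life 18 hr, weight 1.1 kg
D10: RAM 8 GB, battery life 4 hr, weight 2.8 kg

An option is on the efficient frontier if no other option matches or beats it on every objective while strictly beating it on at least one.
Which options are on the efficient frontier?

D1: not dominated.
D2: dominated by D3 (RAM 62≥54, battery life 8≥8, weight 1.6≤2.5).
D3: not dominated (best RAM).
D4: dominated by D1 (RAM 45≥40, battery life 19≥19, weight 1.5≤1.6).
D5: not dominated.
D6: dominated by D1 (RAM 45≥30, battery life 19≥9, weight 1.5≤2.6).
D7: dominated by D1 (RAM 45≥10, battery life 19≥12, weight 1.5≤1.5).
D8: dominated by D1 (RAM 45≥15, battery life 19≥16, weight 1.5≤2.4).
D9: not dominated (best weight).
D10: dominated by D1 (RAM 45≥8, battery life 19≥4, weight 1.5≤2.8).

D1, D3, D5, D9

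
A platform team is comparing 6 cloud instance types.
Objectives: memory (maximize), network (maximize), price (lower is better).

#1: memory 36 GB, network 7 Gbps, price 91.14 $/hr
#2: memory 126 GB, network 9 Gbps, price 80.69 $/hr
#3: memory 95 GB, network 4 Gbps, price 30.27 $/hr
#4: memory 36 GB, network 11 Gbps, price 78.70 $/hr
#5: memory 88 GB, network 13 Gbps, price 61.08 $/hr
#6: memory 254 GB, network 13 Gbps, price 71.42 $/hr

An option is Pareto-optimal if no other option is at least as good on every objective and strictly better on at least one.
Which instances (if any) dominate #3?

#1: worse on memory (36 vs 95).
#2: worse on price (80.69 vs 30.27).
#4: worse on memory (36 vs 95).
#5: worse on memory (88 vs 95).
#6: worse on price (71.42 vs 30.27).
No option dominates #3.

none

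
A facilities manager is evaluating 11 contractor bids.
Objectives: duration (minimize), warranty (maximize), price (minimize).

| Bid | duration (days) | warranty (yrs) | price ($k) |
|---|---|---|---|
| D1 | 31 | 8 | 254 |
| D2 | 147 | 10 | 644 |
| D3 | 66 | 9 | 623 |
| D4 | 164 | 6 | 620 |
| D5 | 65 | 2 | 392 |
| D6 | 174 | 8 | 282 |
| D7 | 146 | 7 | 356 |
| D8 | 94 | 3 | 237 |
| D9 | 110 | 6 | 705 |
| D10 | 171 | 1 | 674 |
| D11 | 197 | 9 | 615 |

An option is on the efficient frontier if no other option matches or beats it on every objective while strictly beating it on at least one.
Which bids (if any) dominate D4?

D1: duration 31≤164, warranty 8≥6, price 254≤620 — dominates D4.
D7: duration 146≤164, warranty 7≥6, price 356≤620 — dominates D4.
Others (D2, D3, D5, D6, D8, D9, D10, D11) are each worse than D4 on at least one objective.

D1, D7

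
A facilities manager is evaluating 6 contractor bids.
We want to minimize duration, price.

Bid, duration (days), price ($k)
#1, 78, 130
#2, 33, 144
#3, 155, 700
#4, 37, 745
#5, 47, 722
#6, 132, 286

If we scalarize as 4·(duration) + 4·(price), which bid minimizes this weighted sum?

#1: 4·78 + 4·130 = 832
#2: 4·33 + 4·144 = 708
#3: 4·155 + 4·700 = 3420
#4: 4·37 + 4·745 = 3128
#5: 4·47 + 4·722 = 3076
#6: 4·132 + 4·286 = 1672
Lowest: #2 at 708.

#2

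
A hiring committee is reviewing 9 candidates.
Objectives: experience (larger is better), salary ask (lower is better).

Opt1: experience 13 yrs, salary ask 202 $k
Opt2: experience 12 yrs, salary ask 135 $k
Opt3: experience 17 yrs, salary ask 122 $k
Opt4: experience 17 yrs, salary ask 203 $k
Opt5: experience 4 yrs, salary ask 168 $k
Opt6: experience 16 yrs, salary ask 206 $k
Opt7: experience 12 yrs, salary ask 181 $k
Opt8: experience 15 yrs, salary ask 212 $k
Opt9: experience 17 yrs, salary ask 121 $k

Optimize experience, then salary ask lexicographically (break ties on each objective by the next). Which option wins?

Opt9

First maximize experience: best is 17, kept {Opt3, Opt4, Opt9}.
Then minimize salary ask: best is 121, kept {Opt9}.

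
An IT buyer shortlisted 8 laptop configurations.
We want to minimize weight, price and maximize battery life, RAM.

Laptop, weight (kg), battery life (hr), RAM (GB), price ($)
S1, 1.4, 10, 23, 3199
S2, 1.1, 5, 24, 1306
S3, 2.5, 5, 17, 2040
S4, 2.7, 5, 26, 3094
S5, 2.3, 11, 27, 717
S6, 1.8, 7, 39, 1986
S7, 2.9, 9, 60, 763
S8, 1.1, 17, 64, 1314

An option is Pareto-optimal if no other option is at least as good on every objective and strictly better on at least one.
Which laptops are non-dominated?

S2, S5, S7, S8

S1: dominated by S8 (weight 1.1≤1.4, battery life 17≥10, RAM 64≥23, price 1314≤3199).
S2: not dominated.
S3: dominated by S2 (weight 1.1≤2.5, battery life 5≥5, RAM 24≥17, price 1306≤2040).
S4: dominated by S5 (weight 2.3≤2.7, battery life 11≥5, RAM 27≥26, price 717≤3094).
S5: not dominated (best price).
S6: dominated by S8 (weight 1.1≤1.8, battery life 17≥7, RAM 64≥39, price 1314≤1986).
S7: not dominated.
S8: not dominated (best battery life).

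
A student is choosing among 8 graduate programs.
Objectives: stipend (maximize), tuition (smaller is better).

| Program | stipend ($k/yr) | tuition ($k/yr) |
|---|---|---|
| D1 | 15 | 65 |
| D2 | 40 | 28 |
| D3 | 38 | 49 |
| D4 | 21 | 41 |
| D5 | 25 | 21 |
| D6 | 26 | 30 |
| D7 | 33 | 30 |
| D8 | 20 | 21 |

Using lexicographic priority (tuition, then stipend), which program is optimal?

First minimize tuition: best is 21, kept {D5, D8}.
Then maximize stipend: best is 25, kept {D5}.

D5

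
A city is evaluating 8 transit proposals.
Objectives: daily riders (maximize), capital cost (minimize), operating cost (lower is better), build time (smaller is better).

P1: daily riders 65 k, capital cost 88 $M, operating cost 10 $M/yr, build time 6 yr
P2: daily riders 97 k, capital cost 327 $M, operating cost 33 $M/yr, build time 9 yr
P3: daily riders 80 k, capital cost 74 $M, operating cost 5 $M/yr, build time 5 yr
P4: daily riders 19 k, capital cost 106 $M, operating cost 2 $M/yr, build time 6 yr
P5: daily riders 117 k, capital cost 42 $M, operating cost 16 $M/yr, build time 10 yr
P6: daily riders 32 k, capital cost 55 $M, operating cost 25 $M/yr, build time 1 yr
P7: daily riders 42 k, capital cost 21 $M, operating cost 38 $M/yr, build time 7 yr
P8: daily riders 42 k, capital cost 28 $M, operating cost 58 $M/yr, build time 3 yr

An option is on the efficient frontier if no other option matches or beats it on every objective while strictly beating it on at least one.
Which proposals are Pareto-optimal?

P2, P3, P4, P5, P6, P7, P8

P1: dominated by P3 (daily riders 80≥65, capital cost 74≤88, operating cost 5≤10, build time 5≤6).
P2: not dominated.
P3: not dominated.
P4: not dominated (best operating cost).
P5: not dominated (best daily riders).
P6: not dominated (best build time).
P7: not dominated (best capital cost).
P8: not dominated.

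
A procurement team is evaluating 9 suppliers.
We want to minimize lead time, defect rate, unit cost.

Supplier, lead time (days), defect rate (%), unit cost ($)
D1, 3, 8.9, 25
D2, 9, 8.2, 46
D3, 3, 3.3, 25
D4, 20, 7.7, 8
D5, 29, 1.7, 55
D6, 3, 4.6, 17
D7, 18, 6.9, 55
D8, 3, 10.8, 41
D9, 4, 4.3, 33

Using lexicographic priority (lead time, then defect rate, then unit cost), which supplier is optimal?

D3

First minimize lead time: best is 3, kept {D1, D3, D6, D8}.
Then minimize defect rate: best is 3.3, kept {D3}.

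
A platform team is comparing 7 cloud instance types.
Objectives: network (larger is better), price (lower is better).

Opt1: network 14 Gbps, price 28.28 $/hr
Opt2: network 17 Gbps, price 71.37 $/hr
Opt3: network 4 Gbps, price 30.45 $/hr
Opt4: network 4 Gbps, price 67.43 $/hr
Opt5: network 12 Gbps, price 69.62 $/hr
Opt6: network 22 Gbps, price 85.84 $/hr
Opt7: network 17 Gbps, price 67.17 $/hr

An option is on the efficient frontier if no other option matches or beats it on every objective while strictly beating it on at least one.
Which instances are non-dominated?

Opt1: not dominated (best price).
Opt2: dominated by Opt7 (network 17≥17, price 67.17≤71.37).
Opt3: dominated by Opt1 (network 14≥4, price 28.28≤30.45).
Opt4: dominated by Opt1 (network 14≥4, price 28.28≤67.43).
Opt5: dominated by Opt1 (network 14≥12, price 28.28≤69.62).
Opt6: not dominated (best network).
Opt7: not dominated.

Opt1, Opt6, Opt7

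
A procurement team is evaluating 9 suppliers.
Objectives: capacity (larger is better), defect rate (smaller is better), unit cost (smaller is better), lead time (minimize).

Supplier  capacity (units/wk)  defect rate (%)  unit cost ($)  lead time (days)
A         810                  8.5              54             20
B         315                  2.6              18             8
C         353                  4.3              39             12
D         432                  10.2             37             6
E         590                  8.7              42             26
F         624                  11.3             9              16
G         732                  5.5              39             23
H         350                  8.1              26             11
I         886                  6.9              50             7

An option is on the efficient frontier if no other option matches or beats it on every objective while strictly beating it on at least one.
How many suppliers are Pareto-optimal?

A: dominated by I (capacity 886≥810, defect rate 6.9≤8.5, unit cost 50≤54, lead time 7≤20).
B: not dominated (best defect rate).
C: not dominated.
D: not dominated (best lead time).
E: dominated by G (capacity 732≥590, defect rate 5.5≤8.7, unit cost 39≤42, lead time 23≤26).
F: not dominated (best unit cost).
G: not dominated.
H: not dominated.
I: not dominated (best capacity).
Pareto-optimal: B, C, D, F, G, H, I → 7.

7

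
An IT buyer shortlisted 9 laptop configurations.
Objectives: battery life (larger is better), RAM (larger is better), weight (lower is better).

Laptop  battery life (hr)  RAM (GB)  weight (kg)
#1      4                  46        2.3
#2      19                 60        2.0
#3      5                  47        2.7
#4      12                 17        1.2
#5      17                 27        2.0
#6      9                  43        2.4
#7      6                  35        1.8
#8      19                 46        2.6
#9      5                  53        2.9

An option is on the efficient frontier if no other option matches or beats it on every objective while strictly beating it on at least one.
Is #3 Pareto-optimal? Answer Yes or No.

#2 vs #3: battery life 19≥5, RAM 60≥47, weight 2.0≤2.7 — #2 is at least as good on every objective and strictly better on at least one, so #2 dominates #3.

No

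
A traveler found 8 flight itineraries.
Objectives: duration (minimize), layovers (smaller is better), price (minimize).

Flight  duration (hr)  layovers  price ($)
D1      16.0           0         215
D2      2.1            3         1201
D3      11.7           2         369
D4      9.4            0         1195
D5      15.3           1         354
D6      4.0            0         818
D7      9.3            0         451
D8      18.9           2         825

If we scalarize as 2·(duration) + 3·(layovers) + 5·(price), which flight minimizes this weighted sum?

D1

D1: 2·16.0 + 3·0 + 5·215 = 1107.0
D2: 2·2.1 + 3·3 + 5·1201 = 6018.2
D3: 2·11.7 + 3·2 + 5·369 = 1874.4
D4: 2·9.4 + 3·0 + 5·1195 = 5993.8
D5: 2·15.3 + 3·1 + 5·354 = 1803.6
D6: 2·4.0 + 3·0 + 5·818 = 4098.0
D7: 2·9.3 + 3·0 + 5·451 = 2273.6
D8: 2·18.9 + 3·2 + 5·825 = 4168.8
Lowest: D1 at 1107.0.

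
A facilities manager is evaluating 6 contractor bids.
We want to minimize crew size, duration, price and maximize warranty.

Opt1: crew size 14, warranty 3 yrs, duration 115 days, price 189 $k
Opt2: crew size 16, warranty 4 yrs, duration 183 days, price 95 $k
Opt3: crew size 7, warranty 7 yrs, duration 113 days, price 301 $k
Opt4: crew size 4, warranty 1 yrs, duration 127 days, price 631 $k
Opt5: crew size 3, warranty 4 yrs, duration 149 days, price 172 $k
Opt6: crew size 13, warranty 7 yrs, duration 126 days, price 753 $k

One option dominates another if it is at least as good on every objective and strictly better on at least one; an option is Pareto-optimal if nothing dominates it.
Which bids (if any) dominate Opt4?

Opt1: worse on crew size (14 vs 4).
Opt2: worse on crew size (16 vs 4).
Opt3: worse on crew size (7 vs 4).
Opt5: worse on duration (149 vs 127).
Opt6: worse on crew size (13 vs 4).
No option dominates Opt4.

none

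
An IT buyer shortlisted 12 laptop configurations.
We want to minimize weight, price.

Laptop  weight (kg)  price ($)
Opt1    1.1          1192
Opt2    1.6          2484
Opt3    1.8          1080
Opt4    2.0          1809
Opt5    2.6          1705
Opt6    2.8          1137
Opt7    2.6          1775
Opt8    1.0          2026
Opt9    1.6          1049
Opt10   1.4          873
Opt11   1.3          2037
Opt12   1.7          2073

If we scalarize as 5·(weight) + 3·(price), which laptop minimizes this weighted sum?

Opt10

Opt1: 5·1.1 + 3·1192 = 3581.5
Opt2: 5·1.6 + 3·2484 = 7460.0
Opt3: 5·1.8 + 3·1080 = 3249.0
Opt4: 5·2.0 + 3·1809 = 5437.0
Opt5: 5·2.6 + 3·1705 = 5128.0
Opt6: 5·2.8 + 3·1137 = 3425.0
Opt7: 5·2.6 + 3·1775 = 5338.0
Opt8: 5·1.0 + 3·2026 = 6083.0
Opt9: 5·1.6 + 3·1049 = 3155.0
Opt10: 5·1.4 + 3·873 = 2626.0
Opt11: 5·1.3 + 3·2037 = 6117.5
Opt12: 5·1.7 + 3·2073 = 6227.5
Lowest: Opt10 at 2626.0.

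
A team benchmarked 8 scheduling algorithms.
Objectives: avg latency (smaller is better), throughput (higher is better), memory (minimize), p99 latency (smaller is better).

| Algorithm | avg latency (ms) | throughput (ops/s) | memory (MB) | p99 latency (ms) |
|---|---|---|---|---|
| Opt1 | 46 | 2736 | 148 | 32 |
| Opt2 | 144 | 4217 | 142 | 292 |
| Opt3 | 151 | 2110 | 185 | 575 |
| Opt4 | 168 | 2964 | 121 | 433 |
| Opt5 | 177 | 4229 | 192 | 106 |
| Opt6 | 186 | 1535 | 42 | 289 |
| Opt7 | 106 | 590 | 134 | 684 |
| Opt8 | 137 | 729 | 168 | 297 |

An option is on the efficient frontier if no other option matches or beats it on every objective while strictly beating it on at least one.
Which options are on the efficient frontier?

Opt1: not dominated (best avg latency).
Opt2: not dominated.
Opt3: dominated by Opt1 (avg latency 46≤151, throughput 2736≥2110, memory 148≤185, p99 latency 32≤575).
Opt4: not dominated.
Opt5: not dominated (best throughput).
Opt6: not dominated (best memory).
Opt7: not dominated.
Opt8: dominated by Opt1 (avg latency 46≤137, throughput 2736≥729, memory 148≤168, p99 latency 32≤297).

Opt1, Opt2, Opt4, Opt5, Opt6, Opt7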